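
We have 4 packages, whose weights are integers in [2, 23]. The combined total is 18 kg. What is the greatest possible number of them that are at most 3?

Suppose k of them are at most 3. Those contribute at most 3 each and the rest at most 23 each.
So the total is at most 3k + 23(4 − k) = 92 − 20k. This must still be ≥ 18, so k ≤ 3.
k = 3 is achieved by 3 values at 3 and 1 at 23, total 32; lower one of the 23's by 14 (still > 3) to reach 18.

3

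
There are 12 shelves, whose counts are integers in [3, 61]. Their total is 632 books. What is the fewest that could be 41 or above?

Each value short of 41 is at most 40, costing at least 61 − 40 = 21 against the maximum total of 732.
We can afford to lose at most 732 − 632 = 100, so at most ⌊100/21⌋ = 4 fall short, and at least 8 are ≥ 41.
Exactly 8 works: 8 values at 61 and 4 at 40 total 648; lower one of the high values by 16 (still ≥ 41) to hit 632.

8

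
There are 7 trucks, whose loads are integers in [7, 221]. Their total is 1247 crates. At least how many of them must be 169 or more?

Suppose at most 7 − j of them reach 169; then j values are ≤ 168 and the rest ≤ 221.
The total is then ≤ 168·j + 221·(7 − j) = 1547 − 53j. For this to be ≥ 1247 we need j ≤ 5, so at least 7 − 5 = 2 must reach 169.
Exactly 2 works: 2 values at 221 and 5 at 168 total 1282; lower one of the high values by 35 (still ≥ 169) to hit 1247.

2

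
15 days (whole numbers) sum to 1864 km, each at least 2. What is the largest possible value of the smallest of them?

The average is 1864/15 < 125, so some value is ≤ 124.
Taking 11 copies of 124 and 4 copies of 125 gives exactly 1864, so 124 is attained.

124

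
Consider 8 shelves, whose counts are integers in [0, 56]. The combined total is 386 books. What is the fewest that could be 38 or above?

Suppose at most 8 − j of them reach 38; then j values are ≤ 37 and the rest ≤ 56.
The total is then ≤ 37·j + 56·(8 − j) = 448 − 19j. For this to be ≥ 386 we need j ≤ 3, so at least 8 − 3 = 5 must reach 38.
Exactly 5 works: 5 values at 56 and 3 at 37 total 391; lower one of the high values by 5 (still ≥ 38) to hit 386.

5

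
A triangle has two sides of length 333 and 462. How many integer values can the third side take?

The triangle inequality gives |333 − 462| < c < 333 + 462, i.e. 129 < c < 795.
So c can be any integer from 130 to 794: 665 values.

665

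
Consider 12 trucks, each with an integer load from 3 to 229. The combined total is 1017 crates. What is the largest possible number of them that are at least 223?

If k of the values are ≥ 223, the total is ≥ 223k + 3(12 − k).
Setting 223k + 3(12 − k) ≤ 1017 gives 220k ≤ 981, so k ≤ 4.
k = 4 is achieved by 4 values at 223 and 8 at 3, total 916; add 101 to one value (staying below 223) to reach 1017.

4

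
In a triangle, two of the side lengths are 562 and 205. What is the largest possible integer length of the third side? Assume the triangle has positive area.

The third side must be less than 562 + 205 = 767.
The largest integer below 767 is 766.

766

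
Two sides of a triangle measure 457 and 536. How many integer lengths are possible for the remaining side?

913

The triangle inequality gives |457 − 536| < c < 457 + 536, i.e. 79 < c < 993.
So c can be any integer from 80 to 992: 913 values.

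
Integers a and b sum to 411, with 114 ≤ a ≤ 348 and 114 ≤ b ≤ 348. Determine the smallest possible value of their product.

Since a + b is fixed, pushing one of them to its bound minimizes the product.
The extreme feasible split is a = 114, b = 297, giving ab = 33858.

33858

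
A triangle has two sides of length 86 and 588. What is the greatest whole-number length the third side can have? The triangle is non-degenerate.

673

The third side must be less than 86 + 588 = 674.
The largest integer below 674 is 673.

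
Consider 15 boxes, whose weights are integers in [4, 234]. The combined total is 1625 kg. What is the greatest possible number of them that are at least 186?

8

Suppose k of them are at least 186. Those contribute at least 186 each and the other 15 − k at least 4 each.
So the total is at least 186k + 4(15 − k) = 60 + 182k. This must be ≤ 1625, giving k ≤ 8.
k = 8 is achieved by 8 values at 186 and 7 at 4, total 1516; add 109 to one value (staying below 186) to reach 1625.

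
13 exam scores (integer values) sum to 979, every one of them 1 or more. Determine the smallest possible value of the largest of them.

The average is 979/13 > 75, so not all 13 can be 75 or less; the largest is ≥ 76.
Equality holds with 4 values of 76 and 9 values of 75.

76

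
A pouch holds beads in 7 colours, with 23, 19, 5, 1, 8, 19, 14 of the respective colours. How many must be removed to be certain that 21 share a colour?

In the worst case you take as many as possible of each colour without reaching 21: 20 + 19 + 5 + 1 + 8 + 19 + 14 = 86.
The next one must give 21 of some colour, so 86 + 1 = 87.

87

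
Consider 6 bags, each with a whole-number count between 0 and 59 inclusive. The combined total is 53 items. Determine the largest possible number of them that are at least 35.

1

Suppose k of them are at least 35. Those contribute at least 35 each and the other 6 − k at least 0 each.
So the total is at least 35k + 0(6 − k) = 0 + 35k. This must be ≤ 53, giving k ≤ 1.
k = 1 is achieved by 1 value at 35 and 5 at 0, total 35; add 18 to one value (staying below 35) to reach 53.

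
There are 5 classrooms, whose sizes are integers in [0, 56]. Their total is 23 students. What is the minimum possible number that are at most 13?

4

If only k of them are at most 13, the other 5 − k are at least 14, so the total is at least (5 − k)·14 + k·0.
This is ≤ 23, so (5 − k)·14 + 0k ≤ 23, which gives k ≥ 4.
Exactly 4 works: 4 values at 0 and 1 at 14 total 14; raise one of the low values by 9 (still ≤ 13) to hit 23.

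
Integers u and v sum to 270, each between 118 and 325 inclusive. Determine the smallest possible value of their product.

17936

For a fixed sum, uv is smallest when u and v are as far apart as possible.
At the endpoint u = 118, v = 270 − 118 = 152, so uv = 118 × 152 = 17936.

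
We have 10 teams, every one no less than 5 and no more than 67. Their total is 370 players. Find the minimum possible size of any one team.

5

To make one team as small as possible, make the other 9 as large as possible.
The other 9 can take up 9 × 67 = 603 ≥ 370 − 5, so one team can sit at its floor of 5.
Achievable: one at 5 and the other 9 totalling 365, which fits since 9 × 5 ≤ 365 ≤ 9 × 67.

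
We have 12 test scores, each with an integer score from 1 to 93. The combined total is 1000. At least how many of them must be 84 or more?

1

If only k of them are at least 84, the other 12 − k are at most 83, so the total is at most k·93 + (12 − k)·83.
This must reach 1000, so k·93 + (12 − k)·83 ≥ 1000, giving k ≥ 1.
Exactly 1 works: 1 value at 93 and 11 at 83 total 1006; lower one of the high values by 6 (still ≥ 84) to hit 1000.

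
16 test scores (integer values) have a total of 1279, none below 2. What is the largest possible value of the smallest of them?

79

The average is 1279/16 < 80, so some value is ≤ 79.
Equality holds with 1 value of 79 and 15 values of 80.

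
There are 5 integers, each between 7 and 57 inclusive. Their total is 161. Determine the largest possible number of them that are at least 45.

If k of the values are ≥ 45, the total is ≥ 45k + 7(5 − k).
Setting 45k + 7(5 − k) ≤ 161 gives 38k ≤ 126, so k ≤ 3.
k = 3 is achieved by 3 values at 45 and 2 at 7, total 149; add 12 to one value (staying below 45) to reach 161.

3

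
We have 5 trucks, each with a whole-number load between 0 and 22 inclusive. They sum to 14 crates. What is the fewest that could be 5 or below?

3

If only k of them are at most 5, the other 5 − k are at least 6, so the total is at least (5 − k)·6 + k·0.
This is ≤ 14, so (5 − k)·6 + 0k ≤ 14, which gives k ≥ 3.
Exactly 3 works: 3 values at 0 and 2 at 6 total 12; raise one of the low values by 2 (still ≤ 5) to hit 14.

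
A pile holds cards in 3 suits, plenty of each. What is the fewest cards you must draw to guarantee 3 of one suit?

You could draw 2 of every suit without reaching 3 of any — 6 in all.
One more forces 3 of some suit, so 6 + 1 = 7.

7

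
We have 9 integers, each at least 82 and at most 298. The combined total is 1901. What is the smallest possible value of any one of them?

To make one integer as small as possible, make the other 8 as large as possible.
The other 8 can take up 8 × 298 = 2384 ≥ 1901 − 82, so one integer can sit at its floor of 82.
Achievable: one at 82 and the other 8 totalling 1819, which fits since 8 × 82 ≤ 1819 ≤ 8 × 298.

82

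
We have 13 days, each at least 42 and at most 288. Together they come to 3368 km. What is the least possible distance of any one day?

Minimizing one value means maximizing the remaining 12.
The other 12 can take up 12 × 288 = 3456 ≥ 3368 − 42, so one day can sit at its floor of 42.
Achievable: one at 42 and the other 12 totalling 3326, which fits since 12 × 42 ≤ 3326 ≤ 12 × 288.

42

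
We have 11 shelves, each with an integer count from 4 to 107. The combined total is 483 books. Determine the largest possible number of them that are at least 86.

5

If k of the values are ≥ 86, the total is ≥ 86k + 4(11 − k).
Setting 86k + 4(11 − k) ≤ 483 gives 82k ≤ 439, so k ≤ 5.
k = 5 is achieved by 5 values at 86 and 6 at 4, total 454; add 29 to one value (staying below 86) to reach 483.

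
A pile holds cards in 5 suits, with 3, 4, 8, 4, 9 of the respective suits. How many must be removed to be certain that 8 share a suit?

In the worst case you take as many as possible of each suit without reaching 8: 3 + 4 + 7 + 4 + 7 = 25.
The next one must give 8 of some suit, so 25 + 1 = 26.

26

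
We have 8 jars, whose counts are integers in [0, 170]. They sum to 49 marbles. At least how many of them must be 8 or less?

3

If only k of them are at most 8, the other 8 − k are at least 9, so the total is at least (8 − k)·9 + k·0.
This is ≤ 49, so (8 − k)·9 + 0k ≤ 49, which gives k ≥ 3.
Exactly 3 works: 3 values at 0 and 5 at 9 total 45; raise one of the low values by 4 (still ≤ 8) to hit 49.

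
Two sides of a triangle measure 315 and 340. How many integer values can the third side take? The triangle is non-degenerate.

629

The triangle inequality gives |315 − 340| < c < 315 + 340, i.e. 25 < c < 655.
So c can be any integer from 26 to 654: 629 values.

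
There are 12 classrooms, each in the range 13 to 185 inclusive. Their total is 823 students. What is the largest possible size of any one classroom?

185

Maximizing one value means minimizing the remaining 11.
The other 11 contribute at least 11 × 13 = 143, leaving at most 823 − 143 = 680.
But each classroom is capped at 185, so the maximum is 185.
Achievable: one at 185 and the other 11 totalling 638, which fits since 11 × 13 ≤ 638 ≤ 11 × 185.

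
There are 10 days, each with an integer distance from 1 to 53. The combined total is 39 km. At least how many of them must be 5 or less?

Let j be the number exceeding 5. Then the total is ≥ 6·j + 1·(10 − j) = 10 + 5j.
So 5j ≤ 29 and j ≤ 5; hence at least 10 − 5 = 5 are ≤ 5.
Exactly 5 works: 5 values at 1 and 5 at 6 total 35; raise one of the low values by 4 (still ≤ 5) to hit 39.

5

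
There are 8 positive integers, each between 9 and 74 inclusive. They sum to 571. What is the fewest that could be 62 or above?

Suppose at most 8 − j of them reach 62; then j values are ≤ 61 and the rest ≤ 74.
The total is then ≤ 61·j + 74·(8 − j) = 592 − 13j. For this to be ≥ 571 we need j ≤ 1, so at least 8 − 1 = 7 must reach 62.
Exactly 7 works: 7 values at 74 and 1 at 61 total 579; lower one of the high values by 8 (still ≥ 62) to hit 571.

7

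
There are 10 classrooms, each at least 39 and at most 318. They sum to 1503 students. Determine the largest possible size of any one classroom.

318

Maximizing one value means minimizing the remaining 9.
The other 9 contribute at least 9 × 39 = 351, leaving at most 1503 − 351 = 1152.
But each classroom is capped at 318, so the maximum is 318.
Achievable: one at 318 and the other 9 totalling 1185, which fits since 9 × 39 ≤ 1185 ≤ 9 × 318.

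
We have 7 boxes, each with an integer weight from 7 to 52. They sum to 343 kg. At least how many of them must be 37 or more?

6

If only k of them are at least 37, the other 7 − k are at most 36, so the total is at most k·52 + (7 − k)·36.
This must reach 343, so k·52 + (7 − k)·36 ≥ 343, giving k ≥ 6.
Exactly 6 works: 6 values at 52 and 1 at 36 total 348; lower one of the high values by 5 (still ≥ 37) to hit 343.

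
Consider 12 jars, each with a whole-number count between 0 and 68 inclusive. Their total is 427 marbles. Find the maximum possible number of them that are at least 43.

Suppose k of them are at least 43. Those contribute at least 43 each and the other 12 − k at least 0 each.
So the total is at least 43k + 0(12 − k) = 0 + 43k. This must be ≤ 427, giving k ≤ 9.
k = 9 is achieved by 9 values at 43 and 3 at 0, total 387; add 40 to one value (staying below 43) to reach 427.

9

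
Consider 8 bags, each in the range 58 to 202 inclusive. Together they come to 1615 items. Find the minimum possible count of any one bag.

201

To make one bag as small as possible, make the other 7 as large as possible.
The other 7 contribute at most 7 × 202 = 1414, leaving at least 1615 − 1414 = 201.
Since 201 ≥ 58, this is achievable: one at 201 and 7 at 202.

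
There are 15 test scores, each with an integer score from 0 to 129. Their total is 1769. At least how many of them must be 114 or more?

5

If only k of them are at least 114, the other 15 − k are at most 113, so the total is at most k·129 + (15 − k)·113.
This must reach 1769, so k·129 + (15 − k)·113 ≥ 1769, giving k ≥ 5.
Exactly 5 works: 5 values at 129 and 10 at 113 total 1775; lower one of the high values by 6 (still ≥ 114) to hit 1769.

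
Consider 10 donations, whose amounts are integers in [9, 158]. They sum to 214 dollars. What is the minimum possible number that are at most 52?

If only k of them are at most 52, the other 10 − k are at least 53, so the total is at least (10 − k)·53 + k·9.
This is ≤ 214, so (10 − k)·53 + 9k ≤ 214, which gives k ≥ 8.
Exactly 8 works: 8 values at 9 and 2 at 53 total 178; raise one of the low values by 36 (still ≤ 52) to hit 214.

8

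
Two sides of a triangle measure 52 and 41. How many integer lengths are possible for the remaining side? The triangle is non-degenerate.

The triangle inequality gives |52 − 41| < c < 52 + 41, i.e. 11 < c < 93.
So c can be any integer from 12 to 92: 81 values.

81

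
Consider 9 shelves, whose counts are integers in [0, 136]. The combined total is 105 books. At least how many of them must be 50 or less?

7

Each value above 50 is at least 51, contributing at least 51 − 0 = 51 above the floor 0.
The sum exceeds the floor total 0 by 105, so at most ⌊105/51⌋ = 2 exceed 50, and at least 7 are ≤ 50.
Exactly 7 works: 7 values at 0 and 2 at 51 total 102; raise one of the low values by 3 (still ≤ 50) to hit 105.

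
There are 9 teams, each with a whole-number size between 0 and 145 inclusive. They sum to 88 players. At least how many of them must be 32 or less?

Each value above 32 is at least 33, contributing at least 33 − 0 = 33 above the floor 0.
The sum exceeds the floor total 0 by 88, so at most ⌊88/33⌋ = 2 exceed 32, and at least 7 are ≤ 32.
Exactly 7 works: 7 values at 0 and 2 at 33 total 66; raise one of the low values by 22 (still ≤ 32) to hit 88.

7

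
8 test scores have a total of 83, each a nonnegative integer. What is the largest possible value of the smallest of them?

10

If every one of the 8 were at least 11, the total would be at least 8 × 11 = 88 > 83.
Equality holds with 5 values of 10 and 3 values of 11.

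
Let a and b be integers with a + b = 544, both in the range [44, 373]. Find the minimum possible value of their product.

For a fixed sum, ab is smallest when a and b are as far apart as possible.
The extreme feasible split is a = 171, b = 373, giving ab = 63783.

63783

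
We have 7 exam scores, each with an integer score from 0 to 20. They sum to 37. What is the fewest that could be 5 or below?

Each value above 5 is at least 6, contributing at least 6 − 0 = 6 above the floor 0.
The sum exceeds the floor total 0 by 37, so at most ⌊37/6⌋ = 6 exceed 5, and at least 1 are ≤ 5.
Exactly 1 works: 1 value at 0 and 6 at 6 total 36; raise one of the low values by 1 (still ≤ 5) to hit 37.

1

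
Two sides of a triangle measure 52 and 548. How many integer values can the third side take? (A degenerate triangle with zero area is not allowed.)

103

The triangle inequality gives |52 − 548| < c < 52 + 548, i.e. 496 < c < 600.
So c can be any integer from 497 to 599: 103 values.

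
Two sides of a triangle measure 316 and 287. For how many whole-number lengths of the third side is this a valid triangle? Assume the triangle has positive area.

The triangle inequality gives |316 − 287| < c < 316 + 287, i.e. 29 < c < 603.
So c can be any integer from 30 to 602: 573 values.

573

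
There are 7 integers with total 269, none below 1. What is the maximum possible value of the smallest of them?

38

The 7 values sum to 269, so their minimum is at most ⌊269/7⌋ = 38.
Achievable: 4 of them at 38 and 3 at 39 total 269.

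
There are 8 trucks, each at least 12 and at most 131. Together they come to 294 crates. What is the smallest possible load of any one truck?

Minimizing one value means maximizing the remaining 7.
The other 7 can take up 7 × 131 = 917 ≥ 294 − 12, so one truck can sit at its floor of 12.
Achievable: one at 12 and the other 7 totalling 282, which fits since 7 × 12 ≤ 282 ≤ 7 × 131.

12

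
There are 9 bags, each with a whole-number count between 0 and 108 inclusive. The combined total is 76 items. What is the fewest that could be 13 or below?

If only k of them are at most 13, the other 9 − k are at least 14, so the total is at least (9 − k)·14 + k·0.
This is ≤ 76, so (9 − k)·14 + 0k ≤ 76, which gives k ≥ 4.
Exactly 4 works: 4 values at 0 and 5 at 14 total 70; raise one of the low values by 6 (still ≤ 13) to hit 76.

4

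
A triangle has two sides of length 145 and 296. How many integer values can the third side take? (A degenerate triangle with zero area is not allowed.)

289

The triangle inequality gives |145 − 296| < c < 145 + 296, i.e. 151 < c < 441.
So c can be any integer from 152 to 440: 289 values.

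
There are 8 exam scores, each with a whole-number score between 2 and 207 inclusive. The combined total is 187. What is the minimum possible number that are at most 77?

6

Each value above 77 is at least 78, contributing at least 78 − 2 = 76 above the floor 2.
The sum exceeds the floor total 16 by 171, so at most ⌊171/76⌋ = 2 exceed 77, and at least 6 are ≤ 77.
Exactly 6 works: 6 values at 2 and 2 at 78 total 168; raise one of the low values by 19 (still ≤ 77) to hit 187.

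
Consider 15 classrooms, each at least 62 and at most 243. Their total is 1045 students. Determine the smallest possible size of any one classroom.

To make one classroom as small as possible, make the other 14 as large as possible.
The other 14 can take up 14 × 243 = 3402 ≥ 1045 − 62, so one classroom can sit at its floor of 62.
Achievable: one at 62 and the other 14 totalling 983, which fits since 14 × 62 ≤ 983 ≤ 14 × 243.

62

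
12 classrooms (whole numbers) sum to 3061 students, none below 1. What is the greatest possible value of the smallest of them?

255

If every one of the 12 were at least 256, the total would be at least 12 × 256 = 3072 > 3061.
Achievable: 11 of them at 255 and 1 at 256 total 3061.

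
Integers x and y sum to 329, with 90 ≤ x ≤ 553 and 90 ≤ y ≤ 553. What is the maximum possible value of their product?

xy = x(329 − x) is maximized when x is as near 329/2 as the bounds allow.
Taking x = 164 and y = 165 (both in [90, 553]) gives xy = 27060.

27060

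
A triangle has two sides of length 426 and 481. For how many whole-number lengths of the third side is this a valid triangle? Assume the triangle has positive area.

The triangle inequality gives |426 − 481| < c < 426 + 481, i.e. 55 < c < 907.
So c can be any integer from 56 to 906: 851 values.

851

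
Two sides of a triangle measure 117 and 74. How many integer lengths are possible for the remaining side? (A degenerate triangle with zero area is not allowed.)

The triangle inequality gives |117 − 74| < c < 117 + 74, i.e. 43 < c < 191.
So c can be any integer from 44 to 190: 147 values.

147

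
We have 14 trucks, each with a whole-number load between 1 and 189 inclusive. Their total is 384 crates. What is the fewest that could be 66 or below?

9

Let j be the number exceeding 66. Then the total is ≥ 67·j + 1·(14 − j) = 14 + 66j.
So 66j ≤ 370 and j ≤ 5; hence at least 14 − 5 = 9 are ≤ 66.
Exactly 9 works: 9 values at 1 and 5 at 67 total 344; raise one of the low values by 40 (still ≤ 66) to hit 384.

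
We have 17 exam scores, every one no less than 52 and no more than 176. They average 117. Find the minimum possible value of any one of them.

52

Minimizing one value means maximizing the remaining 16.
The total is 17 × 117 = 1989.
The other 16 can take up 16 × 176 = 2816 ≥ 1989 − 52, so one score can sit at its floor of 52.
Achievable: one at 52 and the other 16 totalling 1937, which fits since 16 × 52 ≤ 1937 ≤ 16 × 176.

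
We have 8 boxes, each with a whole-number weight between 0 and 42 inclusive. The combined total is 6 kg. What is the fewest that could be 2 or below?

If only k of them are at most 2, the other 8 − k are at least 3, so the total is at least (8 − k)·3 + k·0.
This is ≤ 6, so (8 − k)·3 + 0k ≤ 6, which gives k ≥ 6.
Exactly 6 works: 6 values at 0 and 2 at 3 total 6.

6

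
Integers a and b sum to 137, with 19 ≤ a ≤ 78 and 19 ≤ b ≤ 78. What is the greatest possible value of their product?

4692

ab = a(137 − a) is maximized when a is as near 137/2 as the bounds allow.
Taking a = 68 and b = 69 (both in [19, 78]) gives ab = 4692.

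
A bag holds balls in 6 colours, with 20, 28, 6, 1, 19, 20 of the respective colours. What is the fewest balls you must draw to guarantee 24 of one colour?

In the worst case you take as many as possible of each colour without reaching 24: 20 + 23 + 6 + 1 + 19 + 20 = 89.
The next one must give 24 of some colour, so 89 + 1 = 90.

90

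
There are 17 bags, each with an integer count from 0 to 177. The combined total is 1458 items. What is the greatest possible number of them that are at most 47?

11

Each value at 47 or below falls at least 177 − 47 = 130 short of the ceiling 177.
The ceiling total is 17 × 177 = 3009, and we need 1458, so at most ⌊(3009 − 1458)/130⌋ = 11 can be that low.
k = 11 is achieved by 11 values at 47 and 6 at 177, total 1579; lower one of the 177's by 121 (still > 47) to reach 1458.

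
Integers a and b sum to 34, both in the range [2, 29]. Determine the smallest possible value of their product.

145

ab = a(34 − a) is concave in a, so over [5, 29] it is minimized at an endpoint.
At the endpoint a = 5, b = 34 − 5 = 29, so ab = 5 × 29 = 145.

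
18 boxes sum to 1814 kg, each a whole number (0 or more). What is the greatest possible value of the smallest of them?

The average is 1814/18 < 101, so some value is ≤ 100.
Achievable: 4 of them at 100 and 14 at 101 total 1814.

100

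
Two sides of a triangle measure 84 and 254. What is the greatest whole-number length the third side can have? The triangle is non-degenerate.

337

The third side must be less than 84 + 254 = 338.
The largest integer below 338 is 337.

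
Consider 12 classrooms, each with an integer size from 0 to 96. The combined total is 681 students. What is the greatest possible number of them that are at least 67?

With k values at 67 or above and the rest at least 0, the sum is at least 0 + 67k.
Since the sum is 681, we need 67k ≤ 681, i.e. k ≤ 10.
k = 10 is achieved by 10 values at 67 and 2 at 0, total 670; add 11 to one value (staying below 67) to reach 681.

10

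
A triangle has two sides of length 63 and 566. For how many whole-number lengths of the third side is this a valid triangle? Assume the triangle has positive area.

The triangle inequality gives |63 − 566| < c < 63 + 566, i.e. 503 < c < 629.
So c can be any integer from 504 to 628: 125 values.

125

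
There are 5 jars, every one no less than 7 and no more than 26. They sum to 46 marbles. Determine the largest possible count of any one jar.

18

To make one jar as large as possible, make the other 4 as small as possible.
The other 4 contribute at least 4 × 7 = 28, leaving at most 46 − 28 = 18.
Since 18 ≤ 26, this is achievable: one at 18 and 4 at 7.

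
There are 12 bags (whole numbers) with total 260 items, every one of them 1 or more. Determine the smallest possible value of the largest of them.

22

If every one of the 12 were at most 21, the total would be at most 12 × 21 = 252 < 260.
Taking 4 copies of 21 and 8 copies of 22 gives exactly 260, so 22 is attained.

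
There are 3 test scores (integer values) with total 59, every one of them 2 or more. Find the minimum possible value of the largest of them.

The 3 values sum to 59, so their maximum is at least ⌈59/3⌉ = 20.
Equality holds with 2 values of 20 and 1 value of 19.

20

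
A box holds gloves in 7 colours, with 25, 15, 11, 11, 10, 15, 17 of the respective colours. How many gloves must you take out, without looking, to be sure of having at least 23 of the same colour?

In the worst case you take as many as possible of each colour without reaching 23: 22 + 15 + 11 + 11 + 10 + 15 + 17 = 101.
The next one must give 23 of some colour, so 101 + 1 = 102.

102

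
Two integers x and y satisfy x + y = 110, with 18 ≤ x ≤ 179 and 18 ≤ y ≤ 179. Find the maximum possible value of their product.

For a fixed sum, the product xy is largest when x and y are as close as possible.
Taking x = 55 and y = 55 (both in [18, 179]) gives xy = 3025.

3025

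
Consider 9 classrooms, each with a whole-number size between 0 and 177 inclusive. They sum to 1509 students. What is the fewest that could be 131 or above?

If only k of them are at least 131, the other 9 − k are at most 130, so the total is at most k·177 + (9 − k)·130.
This must reach 1509, so k·177 + (9 − k)·130 ≥ 1509, giving k ≥ 8.
Exactly 8 works: 8 values at 177 and 1 at 130 total 1546; lower one of the high values by 37 (still ≥ 131) to hit 1509.

8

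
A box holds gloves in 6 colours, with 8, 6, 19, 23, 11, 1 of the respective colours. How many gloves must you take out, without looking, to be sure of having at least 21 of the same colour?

66

In the worst case you take as many as possible of each colour without reaching 21: 8 + 6 + 19 + 20 + 11 + 1 = 65.
The next one must give 21 of some colour, so 65 + 1 = 66.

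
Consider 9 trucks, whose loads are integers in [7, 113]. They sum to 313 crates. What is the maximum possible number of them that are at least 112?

2

With k values at 112 or above and the rest at least 7, the sum is at least 63 + 105k.
Since the sum is 313, we need 105k ≤ 250, i.e. k ≤ 2.
k = 2 is achieved by 2 values at 112 and 7 at 7, total 273; add 40 to one value (staying below 112) to reach 313.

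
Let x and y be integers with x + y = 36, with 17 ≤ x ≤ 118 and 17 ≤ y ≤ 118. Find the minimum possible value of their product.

323

Since x + y is fixed, pushing one of them to its bound minimizes the product.
At the endpoint x = 17, y = 36 − 17 = 19, so xy = 17 × 19 = 323.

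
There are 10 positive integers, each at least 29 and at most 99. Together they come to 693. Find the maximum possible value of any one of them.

99

Maximizing one value means minimizing the remaining 9.
The other 9 contribute at least 9 × 29 = 261, leaving at most 693 − 261 = 432.
But each integer is capped at 99, so the maximum is 99.
Achievable: one at 99 and the other 9 totalling 594, which fits since 9 × 29 ≤ 594 ≤ 9 × 99.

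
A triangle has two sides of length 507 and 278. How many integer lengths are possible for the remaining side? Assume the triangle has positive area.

The triangle inequality gives |507 − 278| < c < 507 + 278, i.e. 229 < c < 785.
So c can be any integer from 230 to 784: 555 values.

555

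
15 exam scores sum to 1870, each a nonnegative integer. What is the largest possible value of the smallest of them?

The 15 values sum to 1870, so their minimum is at most ⌊1870/15⌋ = 124.
Taking 5 copies of 124 and 10 copies of 125 gives exactly 1870, so 124 is attained.

124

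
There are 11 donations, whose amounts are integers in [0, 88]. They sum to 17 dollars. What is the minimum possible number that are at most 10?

Each value above 10 is at least 11, contributing at least 11 − 0 = 11 above the floor 0.
The sum exceeds the floor total 0 by 17, so at most ⌊17/11⌋ = 1 exceed 10, and at least 10 are ≤ 10.
Exactly 10 works: 10 values at 0 and 1 at 11 total 11; raise one of the low values by 6 (still ≤ 10) to hit 17.

10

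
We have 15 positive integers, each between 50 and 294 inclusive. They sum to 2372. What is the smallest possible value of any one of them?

50

To make one integer as small as possible, make the other 14 as large as possible.
The other 14 can take up 14 × 294 = 4116 ≥ 2372 − 50, so one integer can sit at its floor of 50.
Achievable: one at 50 and the other 14 totalling 2322, which fits since 14 × 50 ≤ 2322 ≤ 14 × 294.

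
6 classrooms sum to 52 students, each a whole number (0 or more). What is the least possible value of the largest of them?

9

The average is 52/6 > 8, so not all 6 can be 8 or less; the largest is ≥ 9.
Achievable: 4 of them at 9 and 2 at 8 total 52.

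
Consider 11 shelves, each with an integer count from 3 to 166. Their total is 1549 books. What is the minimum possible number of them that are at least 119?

6

Each value short of 119 is at most 118, costing at least 166 − 118 = 48 against the maximum total of 1826.
We can afford to lose at most 1826 − 1549 = 277, so at most ⌊277/48⌋ = 5 fall short, and at least 6 are ≥ 119.
Exactly 6 works: 6 values at 166 and 5 at 118 total 1586; lower one of the high values by 37 (still ≥ 119) to hit 1549.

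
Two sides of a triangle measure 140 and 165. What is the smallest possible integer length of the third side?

The third side must exceed |140 − 165| = 25.
The smallest integer above 25 is 26.

26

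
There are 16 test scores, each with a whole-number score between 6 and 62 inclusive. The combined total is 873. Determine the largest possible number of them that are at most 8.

2

Each value at 8 or below falls at least 62 − 8 = 54 short of the ceiling 62.
The ceiling total is 16 × 62 = 992, and we need 873, so at most ⌊(992 − 873)/54⌋ = 2 can be that low.
k = 2 is achieved by 2 values at 8 and 14 at 62, total 884; lower one of the 62's by 11 (still > 8) to reach 873.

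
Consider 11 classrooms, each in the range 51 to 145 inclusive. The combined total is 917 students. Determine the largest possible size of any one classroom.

Maximizing one value means minimizing the remaining 10.
The other 10 contribute at least 10 × 51 = 510, leaving at most 917 − 510 = 407.
But each classroom is capped at 145, so the maximum is 145.
Achievable: one at 145 and the other 10 totalling 772, which fits since 10 × 51 ≤ 772 ≤ 10 × 145.

145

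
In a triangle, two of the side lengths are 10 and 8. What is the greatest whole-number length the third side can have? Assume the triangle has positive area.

17

The third side must be less than 10 + 8 = 18.
The largest integer below 18 is 17.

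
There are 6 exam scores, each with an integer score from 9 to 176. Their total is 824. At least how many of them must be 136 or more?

Each value short of 136 is at most 135, costing at least 176 − 135 = 41 against the maximum total of 1056.
We can afford to lose at most 1056 − 824 = 232, so at most ⌊232/41⌋ = 5 fall short, and at least 1 are ≥ 136.
Exactly 1 works: 1 value at 176 and 5 at 135 total 851; lower one of the high values by 27 (still ≥ 136) to hit 824.

1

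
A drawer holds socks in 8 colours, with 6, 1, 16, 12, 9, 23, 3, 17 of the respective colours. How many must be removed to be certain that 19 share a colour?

In the worst case you take as many as possible of each colour without reaching 19: 6 + 1 + 16 + 12 + 9 + 18 + 3 + 17 = 82.
The next one must give 19 of some colour, so 82 + 1 = 83.

83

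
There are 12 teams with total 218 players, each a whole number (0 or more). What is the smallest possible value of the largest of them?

19

If every one of the 12 were at most 18, the total would be at most 12 × 18 = 216 < 218.
Equality holds with 2 values of 19 and 10 values of 18.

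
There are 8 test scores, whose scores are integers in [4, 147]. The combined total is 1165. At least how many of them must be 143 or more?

6

Each value short of 143 is at most 142, costing at least 147 − 142 = 5 against the maximum total of 1176.
We can afford to lose at most 1176 − 1165 = 11, so at most ⌊11/5⌋ = 2 fall short, and at least 6 are ≥ 143.
Exactly 6 works: 6 values at 147 and 2 at 142 total 1166; lower one of the high values by 1 (still ≥ 143) to hit 1165.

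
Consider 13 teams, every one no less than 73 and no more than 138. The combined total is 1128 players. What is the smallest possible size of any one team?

To make one team as small as possible, make the other 12 as large as possible.
The other 12 can take up 12 × 138 = 1656 ≥ 1128 − 73, so one team can sit at its floor of 73.
Achievable: one at 73 and the other 12 totalling 1055, which fits since 12 × 73 ≤ 1055 ≤ 12 × 138.

73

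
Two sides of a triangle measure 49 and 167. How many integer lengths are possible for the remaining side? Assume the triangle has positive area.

97

The triangle inequality gives |49 − 167| < c < 49 + 167, i.e. 118 < c < 216.
So c can be any integer from 119 to 215: 97 values.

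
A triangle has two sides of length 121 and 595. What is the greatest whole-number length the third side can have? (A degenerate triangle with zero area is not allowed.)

715

The third side must be less than 121 + 595 = 716.
The largest integer below 716 is 715.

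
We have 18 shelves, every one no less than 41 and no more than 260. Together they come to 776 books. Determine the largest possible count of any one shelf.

79

To make one shelf as large as possible, make the other 17 as small as possible.
The other 17 contribute at least 17 × 41 = 697, leaving at most 776 − 697 = 79.
Since 79 ≤ 260, this is achievable: one at 79 and 17 at 41.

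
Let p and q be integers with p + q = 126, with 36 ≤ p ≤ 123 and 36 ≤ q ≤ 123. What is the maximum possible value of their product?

pq = p(126 − p) is maximized when p is as near 126/2 as the bounds allow.
Taking p = 63 and q = 63 (both in [36, 123]) gives pq = 3969.

3969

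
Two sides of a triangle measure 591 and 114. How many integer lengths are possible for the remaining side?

227

The triangle inequality gives |591 − 114| < c < 591 + 114, i.e. 477 < c < 705.
So c can be any integer from 478 to 704: 227 values.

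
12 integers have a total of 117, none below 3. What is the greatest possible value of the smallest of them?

9

The 12 values sum to 117, so their minimum is at most ⌊117/12⌋ = 9.
Taking 3 copies of 9 and 9 copies of 10 gives exactly 117, so 9 is attained.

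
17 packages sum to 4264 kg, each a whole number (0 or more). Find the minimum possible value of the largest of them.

Some value must be at least ⌈4264/17⌉ = 251, since 17 × 250 = 4250 < 4264.
Achievable: 14 of them at 251 and 3 at 250 total 4264.

251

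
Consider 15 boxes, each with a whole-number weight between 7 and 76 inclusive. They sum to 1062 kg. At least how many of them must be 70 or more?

4

Suppose at most 15 − j of them reach 70; then j values are ≤ 69 and the rest ≤ 76.
The total is then ≤ 69·j + 76·(15 − j) = 1140 − 7j. For this to be ≥ 1062 we need j ≤ 11, so at least 15 − 11 = 4 must reach 70.
Exactly 4 works: 4 values at 76 and 11 at 69 total 1063; lower one of the high values by 1 (still ≥ 70) to hit 1062.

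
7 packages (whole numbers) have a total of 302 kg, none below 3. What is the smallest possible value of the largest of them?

The 7 values sum to 302, so their maximum is at least ⌈302/7⌉ = 44.
Equality holds with 1 value of 44 and 6 values of 43.

44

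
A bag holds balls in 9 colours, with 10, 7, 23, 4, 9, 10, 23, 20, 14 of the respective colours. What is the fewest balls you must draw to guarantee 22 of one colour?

117

In the worst case you take as many as possible of each colour without reaching 22: 10 + 7 + 21 + 4 + 9 + 10 + 21 + 20 + 14 = 116.
The next one must give 22 of some colour, so 116 + 1 = 117.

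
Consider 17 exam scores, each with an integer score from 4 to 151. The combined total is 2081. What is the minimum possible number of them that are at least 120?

If only k of them are at least 120, the other 17 − k are at most 119, so the total is at most k·151 + (17 − k)·119.
This must reach 2081, so k·151 + (17 − k)·119 ≥ 2081, giving k ≥ 2.
Exactly 2 works: 2 values at 151 and 15 at 119 total 2087; lower one of the high values by 6 (still ≥ 120) to hit 2081.

2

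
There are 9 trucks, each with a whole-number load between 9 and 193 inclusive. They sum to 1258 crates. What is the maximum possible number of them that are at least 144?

Suppose k of them are at least 144. Those contribute at least 144 each and the other 9 − k at least 9 each.
So the total is at least 144k + 9(9 − k) = 81 + 135k. This must be ≤ 1258, giving k ≤ 8.
k = 8 is achieved by 8 values at 144 and 1 at 9, total 1161; add 97 to one value (staying below 144) to reach 1258.

8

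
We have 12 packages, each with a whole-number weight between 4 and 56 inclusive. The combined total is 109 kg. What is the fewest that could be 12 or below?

6

Each value above 12 is at least 13, contributing at least 13 − 4 = 9 above the floor 4.
The sum exceeds the floor total 48 by 61, so at most ⌊61/9⌋ = 6 exceed 12, and at least 6 are ≤ 12.
Exactly 6 works: 6 values at 4 and 6 at 13 total 102; raise one of the low values by 7 (still ≤ 12) to hit 109.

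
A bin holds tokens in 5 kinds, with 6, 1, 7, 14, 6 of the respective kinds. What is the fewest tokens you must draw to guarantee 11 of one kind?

31

In the worst case you take as many as possible of each kind without reaching 11: 6 + 1 + 7 + 10 + 6 = 30.
The next one must give 11 of some kind, so 30 + 1 = 31.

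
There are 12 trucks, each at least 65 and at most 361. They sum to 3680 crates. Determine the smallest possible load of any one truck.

To make one truck as small as possible, make the other 11 as large as possible.
The other 11 can take up 11 × 361 = 3971 ≥ 3680 − 65, so one truck can sit at its floor of 65.
Achievable: one at 65 and the other 11 totalling 3615, which fits since 11 × 65 ≤ 3615 ≤ 11 × 361.

65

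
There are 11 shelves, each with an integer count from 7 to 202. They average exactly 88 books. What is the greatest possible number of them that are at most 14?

6

The total is 11 × 88 = 968.
Suppose k of them are at most 14. Those contribute at most 14 each and the rest at most 202 each.
So the total is at most 14k + 202(11 − k) = 2222 − 188k. This must still be ≥ 968, so k ≤ 6.
k = 6 is achieved by 6 values at 14 and 5 at 202, total 1094; lower one of the 202's by 126 (still > 14) to reach 968.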